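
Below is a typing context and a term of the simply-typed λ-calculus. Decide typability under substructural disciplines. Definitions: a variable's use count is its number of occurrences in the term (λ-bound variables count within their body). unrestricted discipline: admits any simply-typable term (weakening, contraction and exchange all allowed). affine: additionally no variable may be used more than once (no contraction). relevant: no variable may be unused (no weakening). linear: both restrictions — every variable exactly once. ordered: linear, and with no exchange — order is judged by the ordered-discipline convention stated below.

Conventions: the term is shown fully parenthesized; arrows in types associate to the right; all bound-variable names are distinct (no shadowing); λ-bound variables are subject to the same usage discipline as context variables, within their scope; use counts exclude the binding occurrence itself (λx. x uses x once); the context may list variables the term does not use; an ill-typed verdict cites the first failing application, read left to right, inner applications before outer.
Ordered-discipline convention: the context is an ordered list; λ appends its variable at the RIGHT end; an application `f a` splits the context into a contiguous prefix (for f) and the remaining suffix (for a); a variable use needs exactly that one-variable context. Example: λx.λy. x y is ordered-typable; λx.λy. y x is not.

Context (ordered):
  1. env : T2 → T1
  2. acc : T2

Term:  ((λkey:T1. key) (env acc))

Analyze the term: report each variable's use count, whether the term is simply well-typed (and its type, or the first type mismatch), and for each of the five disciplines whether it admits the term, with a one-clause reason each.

usage: env: 1, acc: 1, key (λ-bound): 1
left-to-right use order: key, env, acc
typing: well-typed at T1
ordered: ✓ — single-use (env, acc, key), ordered derivation ok
linear: ✓ — exactly-once usage across env, acc, key
affine: ✓ — at most one use each (env, acc, key)
relevant: ✓ — at least one use each (env, acc, key)
unrestricted: ✓ — simply typable at T1; W, C, E all held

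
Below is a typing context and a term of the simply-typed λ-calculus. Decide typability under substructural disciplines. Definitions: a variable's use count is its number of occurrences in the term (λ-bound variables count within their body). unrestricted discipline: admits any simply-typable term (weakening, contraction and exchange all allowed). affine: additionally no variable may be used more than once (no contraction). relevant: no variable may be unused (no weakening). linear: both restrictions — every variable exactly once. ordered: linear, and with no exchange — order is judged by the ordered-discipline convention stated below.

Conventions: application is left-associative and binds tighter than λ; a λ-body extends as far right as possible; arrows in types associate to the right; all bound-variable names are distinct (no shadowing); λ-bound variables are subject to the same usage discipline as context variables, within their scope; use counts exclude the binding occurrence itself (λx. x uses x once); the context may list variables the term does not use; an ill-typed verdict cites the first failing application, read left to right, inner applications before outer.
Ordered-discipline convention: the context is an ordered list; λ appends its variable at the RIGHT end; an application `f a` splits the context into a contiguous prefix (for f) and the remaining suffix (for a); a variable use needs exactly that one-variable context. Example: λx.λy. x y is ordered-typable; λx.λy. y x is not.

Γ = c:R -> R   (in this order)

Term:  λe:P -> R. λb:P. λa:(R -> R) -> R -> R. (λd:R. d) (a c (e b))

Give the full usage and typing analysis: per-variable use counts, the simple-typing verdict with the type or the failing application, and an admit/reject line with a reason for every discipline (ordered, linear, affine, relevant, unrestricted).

use counts: c: 1; e [bound]: 1; b [bound]: 1; a [bound]: 1; d [bound]: 1
order of uses: d, a, c, e, b
typing: the term checks, with type (P -> R) -> P -> ((R -> R) -> R -> R) -> R
ordered: ✗, needs exchange: uses follow d, a, c, e, b
linear: ✓, exactly-once usage across c, e, b, a, d
affine: ✓, c, e, b, a, d: no repeats, contraction unneeded
relevant: ✓, at least one use each (c, e, b, a, d)
unrestricted: ✓, simply typable at (P -> R) -> P -> ((R -> R) -> R -> R) -> R; W, C, E all held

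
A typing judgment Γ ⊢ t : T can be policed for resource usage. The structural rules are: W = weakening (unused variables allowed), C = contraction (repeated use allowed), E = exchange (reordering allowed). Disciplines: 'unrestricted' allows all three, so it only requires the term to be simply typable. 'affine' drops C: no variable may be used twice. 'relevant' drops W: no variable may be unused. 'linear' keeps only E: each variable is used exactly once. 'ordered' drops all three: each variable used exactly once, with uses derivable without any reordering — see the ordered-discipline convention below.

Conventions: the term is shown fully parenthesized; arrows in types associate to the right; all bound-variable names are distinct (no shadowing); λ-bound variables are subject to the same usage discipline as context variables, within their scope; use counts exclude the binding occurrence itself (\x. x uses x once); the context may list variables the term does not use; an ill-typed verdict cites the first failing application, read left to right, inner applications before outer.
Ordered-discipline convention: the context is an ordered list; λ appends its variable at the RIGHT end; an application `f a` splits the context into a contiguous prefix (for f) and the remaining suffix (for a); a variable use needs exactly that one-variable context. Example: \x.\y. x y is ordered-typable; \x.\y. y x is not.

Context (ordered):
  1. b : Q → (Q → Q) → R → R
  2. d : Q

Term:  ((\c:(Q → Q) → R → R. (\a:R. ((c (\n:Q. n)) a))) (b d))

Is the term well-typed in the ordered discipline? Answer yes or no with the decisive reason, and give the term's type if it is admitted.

yes — single-use (b, d, c, a, n), ordered derivation ok; term : R → R
variable uses: b: 1×, d: 1×, c (bound): 1×, a (bound): 1×, n (bound): 1×
use order (left to right): c, n, a, b, d
typing: ✓ — R → R
per-discipline verdicts: ordered ✓, linear ✓, affine ✓, relevant ✓, unrestricted ✓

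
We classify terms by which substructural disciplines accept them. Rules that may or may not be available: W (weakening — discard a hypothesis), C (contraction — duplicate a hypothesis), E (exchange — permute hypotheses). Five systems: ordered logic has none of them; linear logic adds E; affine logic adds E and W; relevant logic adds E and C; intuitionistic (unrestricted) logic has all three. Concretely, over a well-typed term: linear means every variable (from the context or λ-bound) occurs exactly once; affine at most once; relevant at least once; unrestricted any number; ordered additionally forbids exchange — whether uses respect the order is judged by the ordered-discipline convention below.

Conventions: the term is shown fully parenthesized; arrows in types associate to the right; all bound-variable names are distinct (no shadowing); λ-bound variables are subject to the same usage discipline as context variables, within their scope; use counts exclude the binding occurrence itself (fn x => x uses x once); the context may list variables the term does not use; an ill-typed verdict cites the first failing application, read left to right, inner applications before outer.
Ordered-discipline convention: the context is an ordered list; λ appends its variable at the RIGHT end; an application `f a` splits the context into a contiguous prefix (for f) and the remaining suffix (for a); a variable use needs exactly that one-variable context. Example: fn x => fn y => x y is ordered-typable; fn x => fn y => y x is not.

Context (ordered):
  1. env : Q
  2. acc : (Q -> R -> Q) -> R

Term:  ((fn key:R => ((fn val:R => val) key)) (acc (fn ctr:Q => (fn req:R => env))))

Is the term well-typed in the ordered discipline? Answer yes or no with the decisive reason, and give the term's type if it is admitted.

no — needs weakening: ctr, req unused
usage: env ×1, acc ×1, key (λ-bound) ×1, val (λ-bound) ×1, ctr (λ-bound) ×0, req (λ-bound) ×0
uses in reading order: val, key, acc, env
typing: ✓ — R
per-discipline verdicts: ordered ✗, linear ✗, affine ✓, relevant ✗, unrestricted ✓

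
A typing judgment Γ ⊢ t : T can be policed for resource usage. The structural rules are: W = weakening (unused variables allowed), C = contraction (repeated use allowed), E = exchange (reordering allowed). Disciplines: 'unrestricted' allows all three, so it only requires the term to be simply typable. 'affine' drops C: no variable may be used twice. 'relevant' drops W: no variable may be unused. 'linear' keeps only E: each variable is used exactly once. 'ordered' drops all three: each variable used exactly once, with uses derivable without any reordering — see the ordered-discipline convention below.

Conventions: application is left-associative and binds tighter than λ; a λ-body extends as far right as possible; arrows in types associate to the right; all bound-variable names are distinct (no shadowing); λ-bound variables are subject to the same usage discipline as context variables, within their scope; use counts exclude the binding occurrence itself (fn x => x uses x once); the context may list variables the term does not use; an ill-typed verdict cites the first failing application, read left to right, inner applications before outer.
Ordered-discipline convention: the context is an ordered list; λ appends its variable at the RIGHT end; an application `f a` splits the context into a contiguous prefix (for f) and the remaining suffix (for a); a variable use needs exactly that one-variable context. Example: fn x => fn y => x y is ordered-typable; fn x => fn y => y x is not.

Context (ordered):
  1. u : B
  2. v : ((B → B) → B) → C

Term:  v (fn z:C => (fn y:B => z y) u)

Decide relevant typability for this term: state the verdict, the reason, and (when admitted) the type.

no — a type mismatch blocks all five
variable uses: u: 1; v: 1; z (λ-bound): 1; y (λ-bound): 1
order of uses: v, z, y, u
typing: ill-typed: non-arrow in function slot: C
per-discipline verdicts: ordered ✗ | linear ✗ | affine ✗ | relevant ✗ | unrestricted ✗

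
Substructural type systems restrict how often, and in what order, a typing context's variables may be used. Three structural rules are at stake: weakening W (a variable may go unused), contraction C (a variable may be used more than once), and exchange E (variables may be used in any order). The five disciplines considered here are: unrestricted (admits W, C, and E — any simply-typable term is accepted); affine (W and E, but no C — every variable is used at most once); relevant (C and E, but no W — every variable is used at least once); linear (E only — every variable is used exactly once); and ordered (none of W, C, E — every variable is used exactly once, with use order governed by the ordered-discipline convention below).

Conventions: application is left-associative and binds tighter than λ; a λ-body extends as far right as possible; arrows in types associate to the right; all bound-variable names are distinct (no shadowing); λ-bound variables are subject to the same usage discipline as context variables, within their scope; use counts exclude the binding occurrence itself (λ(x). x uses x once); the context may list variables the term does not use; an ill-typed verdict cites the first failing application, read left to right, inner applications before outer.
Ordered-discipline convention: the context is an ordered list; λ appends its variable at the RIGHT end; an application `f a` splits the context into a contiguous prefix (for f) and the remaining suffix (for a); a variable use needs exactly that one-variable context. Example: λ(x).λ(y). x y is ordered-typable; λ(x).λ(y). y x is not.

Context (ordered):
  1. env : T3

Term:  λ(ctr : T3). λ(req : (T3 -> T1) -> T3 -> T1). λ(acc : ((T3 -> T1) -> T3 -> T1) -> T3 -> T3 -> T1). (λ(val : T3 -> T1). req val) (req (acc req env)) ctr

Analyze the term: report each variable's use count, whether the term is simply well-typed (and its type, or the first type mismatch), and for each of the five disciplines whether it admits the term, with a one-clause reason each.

usage: env: 1×, ctr (bound): 1×, req (bound): 3×, acc (bound): 1×, val (bound): 1×
use order (left to right): req, val, req, acc, req, env, ctr
typing: the term checks, with type T3 -> ((T3 -> T1) -> T3 -> T1) -> (((T3 -> T1) -> T3 -> T1) -> T3 -> T3 -> T1) -> T1
ordered: ✗ — repeated use of req ×3
linear: ✗ — repeated use of req ×3
affine: ✗ — repeated use of req ×3
relevant: ✓ — every one of env, ctr, req, acc, val appears
unrestricted: ✓ — well-typed at T3 -> ((T3 -> T1) -> T3 -> T1) -> (((T3 -> T1) -> T3 -> T1) -> T3 -> T3 -> T1) -> T1; no restrictions here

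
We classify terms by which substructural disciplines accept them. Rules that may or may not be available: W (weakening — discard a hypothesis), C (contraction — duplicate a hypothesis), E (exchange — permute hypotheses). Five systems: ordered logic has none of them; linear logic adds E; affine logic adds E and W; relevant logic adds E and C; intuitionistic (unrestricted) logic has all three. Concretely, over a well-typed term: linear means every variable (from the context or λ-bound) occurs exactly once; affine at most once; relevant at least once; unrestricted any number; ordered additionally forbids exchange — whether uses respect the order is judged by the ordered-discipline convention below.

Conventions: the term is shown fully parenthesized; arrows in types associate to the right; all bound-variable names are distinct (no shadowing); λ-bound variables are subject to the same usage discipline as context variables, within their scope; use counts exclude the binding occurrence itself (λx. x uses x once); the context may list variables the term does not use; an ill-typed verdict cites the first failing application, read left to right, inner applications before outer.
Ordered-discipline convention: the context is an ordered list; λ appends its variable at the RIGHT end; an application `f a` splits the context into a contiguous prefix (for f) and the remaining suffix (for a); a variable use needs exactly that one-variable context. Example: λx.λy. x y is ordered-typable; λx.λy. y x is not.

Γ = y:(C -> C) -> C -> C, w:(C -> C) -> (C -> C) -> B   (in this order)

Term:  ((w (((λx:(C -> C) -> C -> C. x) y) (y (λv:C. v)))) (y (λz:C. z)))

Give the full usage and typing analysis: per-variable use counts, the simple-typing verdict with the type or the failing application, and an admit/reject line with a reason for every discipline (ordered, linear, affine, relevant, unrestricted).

counts: y=3, w=1, x [bound]=1, v [bound]=1, z [bound]=1
left-to-right use order: w, x, y, y, v, y, z
typing: the term checks, with type B
ordered: ✗, y ×3 used more than once (contraction)
linear: ✗, y ×3 used more than once (contraction)
affine: ✗, y ×3 used more than once (contraction)
relevant: ✓, every one of y, w, x, v, z appears
unrestricted: ✓, well-typed at B; no restrictions here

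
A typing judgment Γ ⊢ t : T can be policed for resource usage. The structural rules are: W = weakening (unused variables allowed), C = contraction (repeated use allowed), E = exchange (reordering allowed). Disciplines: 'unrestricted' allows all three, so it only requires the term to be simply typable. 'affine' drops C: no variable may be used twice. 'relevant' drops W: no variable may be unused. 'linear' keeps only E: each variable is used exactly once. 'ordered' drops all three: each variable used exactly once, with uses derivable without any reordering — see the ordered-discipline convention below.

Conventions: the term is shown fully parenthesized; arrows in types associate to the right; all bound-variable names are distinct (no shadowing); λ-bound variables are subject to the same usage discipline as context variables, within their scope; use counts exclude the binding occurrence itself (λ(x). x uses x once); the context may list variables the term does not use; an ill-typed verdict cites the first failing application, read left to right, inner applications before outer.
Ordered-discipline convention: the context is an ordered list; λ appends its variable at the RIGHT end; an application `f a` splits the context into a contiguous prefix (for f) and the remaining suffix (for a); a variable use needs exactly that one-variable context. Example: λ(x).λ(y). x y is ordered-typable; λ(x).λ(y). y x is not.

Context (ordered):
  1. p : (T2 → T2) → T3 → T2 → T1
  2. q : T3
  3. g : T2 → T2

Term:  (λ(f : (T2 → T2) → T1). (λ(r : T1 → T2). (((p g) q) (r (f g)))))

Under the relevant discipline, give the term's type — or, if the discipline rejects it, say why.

term : ((T2 → T2) → T1) → (T1 → T2) → T1
counts: p=1; q=1; g=2; f (bound)=1; r (bound)=1
uses in reading order: p, g, q, r, f, g
typing: the term checks, with type ((T2 → T2) → T1) → (T1 → T2) → T1
across the five disciplines: ordered ✗, linear ✗, affine ✗, relevant ✓, unrestricted ✓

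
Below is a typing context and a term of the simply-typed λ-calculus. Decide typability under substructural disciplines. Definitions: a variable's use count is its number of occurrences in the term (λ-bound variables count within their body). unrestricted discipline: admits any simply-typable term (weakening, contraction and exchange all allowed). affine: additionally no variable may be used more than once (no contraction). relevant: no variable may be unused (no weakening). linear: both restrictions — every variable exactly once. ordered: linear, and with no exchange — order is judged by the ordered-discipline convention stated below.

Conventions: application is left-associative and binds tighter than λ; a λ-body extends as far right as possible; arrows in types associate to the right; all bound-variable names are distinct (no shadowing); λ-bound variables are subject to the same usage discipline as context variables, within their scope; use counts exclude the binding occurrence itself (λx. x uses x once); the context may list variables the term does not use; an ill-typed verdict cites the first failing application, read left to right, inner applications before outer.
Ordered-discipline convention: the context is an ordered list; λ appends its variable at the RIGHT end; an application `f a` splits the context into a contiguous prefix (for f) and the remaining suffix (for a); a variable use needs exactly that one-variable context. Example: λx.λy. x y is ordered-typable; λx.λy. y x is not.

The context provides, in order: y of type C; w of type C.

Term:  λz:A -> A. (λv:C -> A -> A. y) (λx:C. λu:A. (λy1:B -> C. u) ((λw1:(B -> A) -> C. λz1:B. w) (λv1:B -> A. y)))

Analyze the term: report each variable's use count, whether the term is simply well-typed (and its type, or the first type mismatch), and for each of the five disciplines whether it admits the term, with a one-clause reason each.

counts: y: 2×, w: 1×, z (bound): 0×, v (bound): 0×, x (bound): 0×, u (bound): 1×, y1 (bound): 0×, w1 (bound): 0×, z1 (bound): 0×, v1 (bound): 0×
order of uses: y, u, w, y
typing: the term checks, with type (A -> A) -> C
ordered: ✗ — repeated use of y ×2; z, v, x, y1, w1, z1, v1 left unused
linear: ✗ — repeated use of y ×2; z, v, x, y1, w1, z1, v1 left unused
affine: ✗ — repeated use of y ×2
relevant: ✗ — z, v, x, y1, w1, z1, v1 left unused
unrestricted: ✓ — simply typable at (A -> A) -> C; W, C, E all held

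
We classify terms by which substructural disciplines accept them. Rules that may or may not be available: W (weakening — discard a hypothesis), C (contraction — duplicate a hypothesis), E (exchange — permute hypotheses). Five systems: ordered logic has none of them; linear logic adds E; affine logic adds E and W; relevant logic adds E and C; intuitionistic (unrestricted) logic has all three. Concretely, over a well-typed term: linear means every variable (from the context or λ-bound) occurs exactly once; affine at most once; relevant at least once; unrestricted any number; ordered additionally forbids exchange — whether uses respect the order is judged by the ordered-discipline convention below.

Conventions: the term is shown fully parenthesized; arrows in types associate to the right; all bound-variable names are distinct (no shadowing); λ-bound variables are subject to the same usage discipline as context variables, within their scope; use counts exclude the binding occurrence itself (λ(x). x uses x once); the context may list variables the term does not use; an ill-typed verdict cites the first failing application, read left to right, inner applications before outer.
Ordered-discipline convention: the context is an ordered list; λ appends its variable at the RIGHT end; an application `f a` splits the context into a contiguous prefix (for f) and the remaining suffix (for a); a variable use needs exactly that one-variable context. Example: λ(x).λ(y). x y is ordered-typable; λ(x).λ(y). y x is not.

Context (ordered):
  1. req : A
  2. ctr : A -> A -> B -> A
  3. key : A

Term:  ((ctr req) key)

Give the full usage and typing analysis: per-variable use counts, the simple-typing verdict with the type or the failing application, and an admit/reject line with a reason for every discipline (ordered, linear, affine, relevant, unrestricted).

counts: req ×1; ctr ×1; key ×1
left-to-right use order: ctr, req, key
typing: well-typed — term : B -> A
ordered: ✗ — no contiguous prefix/suffix split fits ctr, req, key
linear: ✓ — exactly-once usage across req, ctr, key
affine: ✓ — no duplicate uses among req, ctr, key
relevant: ✓ — none of req, ctr, key goes unused
unrestricted: ✓ — simply typable at B -> A; W, C, E all held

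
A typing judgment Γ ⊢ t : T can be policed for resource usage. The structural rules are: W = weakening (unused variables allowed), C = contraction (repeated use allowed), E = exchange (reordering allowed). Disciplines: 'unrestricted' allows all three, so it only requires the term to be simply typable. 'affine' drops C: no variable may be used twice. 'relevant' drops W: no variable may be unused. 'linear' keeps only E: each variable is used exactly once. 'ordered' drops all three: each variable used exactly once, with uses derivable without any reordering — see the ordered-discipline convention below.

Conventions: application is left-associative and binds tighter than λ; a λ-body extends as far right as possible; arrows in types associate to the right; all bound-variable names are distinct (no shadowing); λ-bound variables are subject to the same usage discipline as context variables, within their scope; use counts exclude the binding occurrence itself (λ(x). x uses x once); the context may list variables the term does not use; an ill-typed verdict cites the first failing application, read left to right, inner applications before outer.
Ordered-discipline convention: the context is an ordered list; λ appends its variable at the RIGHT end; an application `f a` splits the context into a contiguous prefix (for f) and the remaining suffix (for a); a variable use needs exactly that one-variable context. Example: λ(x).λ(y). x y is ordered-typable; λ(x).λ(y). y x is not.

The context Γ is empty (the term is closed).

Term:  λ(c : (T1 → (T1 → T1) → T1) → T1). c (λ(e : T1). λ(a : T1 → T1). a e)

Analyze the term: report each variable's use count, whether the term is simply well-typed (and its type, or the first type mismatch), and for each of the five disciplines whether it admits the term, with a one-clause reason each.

variable uses: c [bound]=1, e [bound]=1, a [bound]=1
use order (left to right): c, a, e
typing: well-typed at ((T1 → (T1 → T1) → T1) → T1) → T1
ordered: ✗ — use order c, a, e needs exchange
linear: ✓ — each of c, e, a used exactly once
affine: ✓ — no duplicate uses among c, e, a
relevant: ✓ — c, e, a: all used, weakening unneeded
unrestricted: ✓ — well-typed at ((T1 → (T1 → T1) → T1) → T1) → T1; no restrictions here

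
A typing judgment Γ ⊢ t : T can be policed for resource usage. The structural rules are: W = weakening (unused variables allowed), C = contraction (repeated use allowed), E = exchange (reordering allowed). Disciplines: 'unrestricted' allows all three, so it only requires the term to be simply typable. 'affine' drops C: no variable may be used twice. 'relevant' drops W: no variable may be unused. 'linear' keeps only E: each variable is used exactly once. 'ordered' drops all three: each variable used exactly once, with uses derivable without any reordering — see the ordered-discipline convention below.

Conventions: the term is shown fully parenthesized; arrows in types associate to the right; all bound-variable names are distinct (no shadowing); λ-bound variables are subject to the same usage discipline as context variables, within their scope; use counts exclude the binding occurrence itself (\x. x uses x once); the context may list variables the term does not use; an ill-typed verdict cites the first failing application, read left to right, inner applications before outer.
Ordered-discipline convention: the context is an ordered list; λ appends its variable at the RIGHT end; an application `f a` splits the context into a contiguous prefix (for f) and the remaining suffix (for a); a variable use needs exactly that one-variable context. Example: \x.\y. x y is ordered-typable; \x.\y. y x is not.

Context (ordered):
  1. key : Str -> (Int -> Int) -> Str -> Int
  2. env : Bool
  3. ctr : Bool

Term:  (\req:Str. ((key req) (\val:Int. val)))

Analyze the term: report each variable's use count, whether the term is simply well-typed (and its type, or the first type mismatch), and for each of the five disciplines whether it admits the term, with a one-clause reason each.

use counts: key: 1; env: 0; ctr: 0; req (λ-bound): 1; val (λ-bound): 1
use order (left to right): key, req, val
typing: ✓ — Str -> Str -> Int
ordered: ✗, env, ctr never used (weakening)
linear: ✗, env, ctr never used (weakening)
affine: ✓, none of key, env, ctr, req, val used more than once
relevant: ✗, env, ctr never used (weakening)
unrestricted: ✓, simply typable at Str -> Str -> Int; W, C, E all held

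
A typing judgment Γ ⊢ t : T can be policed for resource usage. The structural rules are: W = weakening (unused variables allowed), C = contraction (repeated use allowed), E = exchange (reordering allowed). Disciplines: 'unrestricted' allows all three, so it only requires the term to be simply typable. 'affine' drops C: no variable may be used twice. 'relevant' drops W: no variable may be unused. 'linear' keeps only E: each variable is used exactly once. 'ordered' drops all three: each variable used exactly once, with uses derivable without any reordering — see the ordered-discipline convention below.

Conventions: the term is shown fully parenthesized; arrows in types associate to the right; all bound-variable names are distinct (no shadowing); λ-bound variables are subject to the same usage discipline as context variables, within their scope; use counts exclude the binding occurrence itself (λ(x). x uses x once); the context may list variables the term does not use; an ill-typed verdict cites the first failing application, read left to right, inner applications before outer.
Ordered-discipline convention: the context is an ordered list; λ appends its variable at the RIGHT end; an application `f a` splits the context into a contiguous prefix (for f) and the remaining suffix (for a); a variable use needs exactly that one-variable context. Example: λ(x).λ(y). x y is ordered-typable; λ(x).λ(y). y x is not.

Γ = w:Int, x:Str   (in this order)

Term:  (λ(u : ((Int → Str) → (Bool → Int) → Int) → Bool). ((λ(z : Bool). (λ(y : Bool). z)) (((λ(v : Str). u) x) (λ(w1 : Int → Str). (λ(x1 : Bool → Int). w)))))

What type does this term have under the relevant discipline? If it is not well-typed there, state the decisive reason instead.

not well-typed under relevant — y, v, w1, x1 left unused
use counts: w: 1×; x: 1×; u [bound]: 1×; z [bound]: 1×; y [bound]: 0×; v [bound]: 0×; w1 [bound]: 0×; x1 [bound]: 0×
use order (left to right): z, u, x, w
typing: the term checks, with type (((Int → Str) → (Bool → Int) → Int) → Bool) → Bool → Bool
all disciplines: ordered ✗ | linear ✗ | affine ✓ | relevant ✗ | unrestricted ✓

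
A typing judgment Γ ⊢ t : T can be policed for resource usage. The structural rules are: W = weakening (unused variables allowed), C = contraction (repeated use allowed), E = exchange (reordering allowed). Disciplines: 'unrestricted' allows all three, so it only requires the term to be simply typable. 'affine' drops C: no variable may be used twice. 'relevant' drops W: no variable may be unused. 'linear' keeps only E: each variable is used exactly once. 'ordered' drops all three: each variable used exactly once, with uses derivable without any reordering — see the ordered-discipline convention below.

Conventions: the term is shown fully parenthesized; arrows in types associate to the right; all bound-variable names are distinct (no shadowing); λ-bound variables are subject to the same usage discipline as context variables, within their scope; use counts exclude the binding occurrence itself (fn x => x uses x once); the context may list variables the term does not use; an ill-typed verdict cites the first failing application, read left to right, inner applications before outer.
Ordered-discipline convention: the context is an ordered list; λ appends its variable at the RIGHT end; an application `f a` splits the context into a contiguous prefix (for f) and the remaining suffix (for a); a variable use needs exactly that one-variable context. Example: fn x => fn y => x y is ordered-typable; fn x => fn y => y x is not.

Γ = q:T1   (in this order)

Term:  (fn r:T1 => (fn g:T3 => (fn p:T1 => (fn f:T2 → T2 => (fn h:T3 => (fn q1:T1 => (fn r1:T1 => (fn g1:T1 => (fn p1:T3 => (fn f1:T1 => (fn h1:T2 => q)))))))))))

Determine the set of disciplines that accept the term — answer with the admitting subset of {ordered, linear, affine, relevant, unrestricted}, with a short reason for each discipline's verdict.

admitted in: affine, unrestricted
usage: q: 1×; r (λ-bound): 0×; g (λ-bound): 0×; p (λ-bound): 0×; f (λ-bound): 0×; h (λ-bound): 0×; q1 (λ-bound): 0×; r1 (λ-bound): 0×; g1 (λ-bound): 0×; p1 (λ-bound): 0×; f1 (λ-bound): 0×; h1 (λ-bound): 0×
order of uses: q
typing: the term checks, with type T1 → T3 → T1 → (T2 → T2) → T3 → T1 → T1 → T1 → T3 → T1 → T2 → T1
ordered ✗ (r, g, p, f, h, q1, r1, g1, p1, f1, h1 never used (weakening))
linear ✗ (r, g, p, f, h, q1, r1, g1, p1, f1, h1 never used (weakening))
affine ✓ (none of q, r, g, p, f, h, q1, r1, g1, p1, f1, h1 used more than once)
relevant ✗ (r, g, p, f, h, q1, r1, g1, p1, f1, h1 never used (weakening))
unrestricted ✓ (simply typable at T1 → T3 → T1 → (T2 → T2) → T3 → T1 → T1 → T1 → T3 → T1 → T2 → T1; W, C, E all held)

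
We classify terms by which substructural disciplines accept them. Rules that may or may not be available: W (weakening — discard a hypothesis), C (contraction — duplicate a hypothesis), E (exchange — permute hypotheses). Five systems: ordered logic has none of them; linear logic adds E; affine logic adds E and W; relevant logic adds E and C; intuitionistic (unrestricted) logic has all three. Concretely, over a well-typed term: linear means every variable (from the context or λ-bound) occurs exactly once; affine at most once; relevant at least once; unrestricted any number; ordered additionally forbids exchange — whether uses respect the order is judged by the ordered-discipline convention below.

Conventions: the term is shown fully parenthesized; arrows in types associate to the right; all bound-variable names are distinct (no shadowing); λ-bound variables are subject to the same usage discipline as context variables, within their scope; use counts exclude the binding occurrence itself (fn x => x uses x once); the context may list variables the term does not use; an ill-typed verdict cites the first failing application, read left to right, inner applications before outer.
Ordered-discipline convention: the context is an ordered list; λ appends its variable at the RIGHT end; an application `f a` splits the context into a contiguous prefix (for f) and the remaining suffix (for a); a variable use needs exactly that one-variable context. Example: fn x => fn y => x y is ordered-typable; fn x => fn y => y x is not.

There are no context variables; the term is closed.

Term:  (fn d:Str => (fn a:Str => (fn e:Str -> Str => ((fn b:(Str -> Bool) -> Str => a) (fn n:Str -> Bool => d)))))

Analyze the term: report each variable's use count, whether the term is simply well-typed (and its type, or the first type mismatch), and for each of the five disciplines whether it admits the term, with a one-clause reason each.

use counts: d [bound]: 1×; a [bound]: 1×; e [bound]: 0×; b [bound]: 0×; n [bound]: 0×
use order (left to right): a, d
typing: the term checks, with type Str -> Str -> (Str -> Str) -> Str
ordered ✗ (e, b, n never used (weakening))
linear ✗ (e, b, n never used (weakening))
affine ✓ (none of d, a, e, b, n used more than once)
relevant ✗ (e, b, n never used (weakening))
unrestricted ✓ (typability at Str -> Str -> (Str -> Str) -> Str is all that's needed)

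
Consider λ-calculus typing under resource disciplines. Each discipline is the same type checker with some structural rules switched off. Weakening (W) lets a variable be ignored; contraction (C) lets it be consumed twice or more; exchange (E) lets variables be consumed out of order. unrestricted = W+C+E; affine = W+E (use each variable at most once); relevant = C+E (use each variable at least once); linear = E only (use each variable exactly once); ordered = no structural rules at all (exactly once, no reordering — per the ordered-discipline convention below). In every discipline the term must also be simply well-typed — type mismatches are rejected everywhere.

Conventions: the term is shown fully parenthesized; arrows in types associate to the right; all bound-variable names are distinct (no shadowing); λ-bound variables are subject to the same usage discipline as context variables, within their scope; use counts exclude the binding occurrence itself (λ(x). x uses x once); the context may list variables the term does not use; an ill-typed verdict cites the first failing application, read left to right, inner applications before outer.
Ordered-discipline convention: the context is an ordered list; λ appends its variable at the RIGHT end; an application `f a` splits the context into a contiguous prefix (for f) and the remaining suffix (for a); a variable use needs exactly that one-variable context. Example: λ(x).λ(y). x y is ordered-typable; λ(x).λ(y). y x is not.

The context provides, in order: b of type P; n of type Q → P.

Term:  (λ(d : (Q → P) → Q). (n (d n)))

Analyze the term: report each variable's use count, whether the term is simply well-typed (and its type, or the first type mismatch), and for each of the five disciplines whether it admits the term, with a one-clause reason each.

usage: b: 0; n: 2; d [bound]: 1
order of uses: n, d, n
typing: the term checks, with type ((Q → P) → Q) → P
ordered: ✗, uses contraction: n ×2; needs weakening: b unused
linear: ✗, uses contraction: n ×2; needs weakening: b unused
affine: ✗, uses contraction: n ×2
relevant: ✗, needs weakening: b unused
unrestricted: ✓, type-checks (((Q → P) → Q) → P) and nothing is barred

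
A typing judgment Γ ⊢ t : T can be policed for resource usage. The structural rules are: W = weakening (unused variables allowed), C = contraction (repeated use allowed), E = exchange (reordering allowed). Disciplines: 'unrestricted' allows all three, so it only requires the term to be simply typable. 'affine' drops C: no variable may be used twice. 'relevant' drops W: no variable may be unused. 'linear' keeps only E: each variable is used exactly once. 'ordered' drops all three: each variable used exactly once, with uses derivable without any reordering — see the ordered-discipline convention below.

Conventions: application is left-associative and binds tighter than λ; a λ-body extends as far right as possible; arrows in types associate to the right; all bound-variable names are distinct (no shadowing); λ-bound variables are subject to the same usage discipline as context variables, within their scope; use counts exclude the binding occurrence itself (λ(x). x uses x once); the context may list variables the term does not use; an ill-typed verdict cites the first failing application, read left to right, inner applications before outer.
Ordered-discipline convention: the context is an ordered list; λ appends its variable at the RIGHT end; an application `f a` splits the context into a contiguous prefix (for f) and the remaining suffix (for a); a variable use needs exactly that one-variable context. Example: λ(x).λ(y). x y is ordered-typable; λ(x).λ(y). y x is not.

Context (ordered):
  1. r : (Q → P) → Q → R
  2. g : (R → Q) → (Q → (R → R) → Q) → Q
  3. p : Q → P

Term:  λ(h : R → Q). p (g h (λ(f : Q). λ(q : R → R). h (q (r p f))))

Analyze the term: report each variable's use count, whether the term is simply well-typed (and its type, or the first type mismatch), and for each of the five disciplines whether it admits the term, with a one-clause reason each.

usage: r ×1; g ×1; p ×2; h (bound) ×2; f (bound) ×1; q (bound) ×1
order of uses: p, g, h, h, q, r, p, f
typing: ✓ — (R → Q) → P
ordered ✗ (repeated use of p ×2, h ×2)
linear ✗ (repeated use of p ×2, h ×2)
affine ✗ (repeated use of p ×2, h ×2)
relevant ✓ (at least one use each (r, g, p, h, f, q))
unrestricted ✓ (well-typed at (R → Q) → P; no restrictions here)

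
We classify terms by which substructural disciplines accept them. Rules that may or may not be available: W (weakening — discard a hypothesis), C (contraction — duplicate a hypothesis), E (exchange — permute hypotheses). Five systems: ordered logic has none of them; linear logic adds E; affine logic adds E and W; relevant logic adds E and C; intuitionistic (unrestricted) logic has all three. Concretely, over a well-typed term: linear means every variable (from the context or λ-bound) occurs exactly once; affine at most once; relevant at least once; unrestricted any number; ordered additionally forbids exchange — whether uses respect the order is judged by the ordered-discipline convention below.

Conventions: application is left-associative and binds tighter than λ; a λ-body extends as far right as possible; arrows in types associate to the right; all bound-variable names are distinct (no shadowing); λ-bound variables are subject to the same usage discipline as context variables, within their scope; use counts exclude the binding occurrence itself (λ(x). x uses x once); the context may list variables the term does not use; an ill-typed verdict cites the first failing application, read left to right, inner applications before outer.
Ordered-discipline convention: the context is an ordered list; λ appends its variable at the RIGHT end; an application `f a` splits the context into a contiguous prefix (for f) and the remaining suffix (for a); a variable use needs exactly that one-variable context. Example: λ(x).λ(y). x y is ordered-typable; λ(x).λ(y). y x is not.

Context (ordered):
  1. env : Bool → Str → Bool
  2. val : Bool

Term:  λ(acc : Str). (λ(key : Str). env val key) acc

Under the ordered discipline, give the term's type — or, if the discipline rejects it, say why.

term : Str → Bool
use counts: env: 1×, val: 1×, acc [bound]: 1×, key [bound]: 1×
use order (left to right): env, val, key, acc
typing: well-typed — term : Str → Bool
per-discipline verdicts: ordered ✓, linear ✓, affine ✓, relevant ✓, unrestricted ✓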